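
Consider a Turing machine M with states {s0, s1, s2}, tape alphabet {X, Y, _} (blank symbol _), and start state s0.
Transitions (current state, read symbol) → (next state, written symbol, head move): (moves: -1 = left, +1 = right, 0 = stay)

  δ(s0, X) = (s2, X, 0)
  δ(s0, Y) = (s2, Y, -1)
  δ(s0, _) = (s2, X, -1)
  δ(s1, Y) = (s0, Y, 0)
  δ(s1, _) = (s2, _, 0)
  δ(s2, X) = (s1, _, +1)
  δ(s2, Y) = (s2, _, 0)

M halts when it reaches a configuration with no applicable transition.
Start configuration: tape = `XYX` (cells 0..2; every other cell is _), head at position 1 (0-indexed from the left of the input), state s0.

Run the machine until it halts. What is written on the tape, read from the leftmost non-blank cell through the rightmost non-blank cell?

YX

state=s0 head=1 tape=X[Y]X   (s0,Y)→(s2,Y,-1)
state=s2 head=0 tape=[X]YX   (s2,X)→(s1,_,+1)
state=s1 head=1 tape=_[Y]X   (s1,Y)→(s0,Y,0)
state=s0 head=1 tape=_[Y]X   (s0,Y)→(s2,Y,-1)
state=s2 head=0 tape=[_]YX
The non-blank tape span at halt is YX.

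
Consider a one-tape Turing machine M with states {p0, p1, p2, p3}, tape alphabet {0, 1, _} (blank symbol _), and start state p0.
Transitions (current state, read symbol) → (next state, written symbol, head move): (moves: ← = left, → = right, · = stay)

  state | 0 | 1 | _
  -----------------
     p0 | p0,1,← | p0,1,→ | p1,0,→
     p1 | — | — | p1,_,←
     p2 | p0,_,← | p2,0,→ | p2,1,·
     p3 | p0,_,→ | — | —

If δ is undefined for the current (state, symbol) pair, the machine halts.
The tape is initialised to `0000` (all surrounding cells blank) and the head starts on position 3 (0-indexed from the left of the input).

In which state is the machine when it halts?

p1

p0 | _000[0]   read 0 → write 1, move ←, go to p0
p0 | _00[0]1   read 0 → write 1, move ←, go to p0
p0 | _0[0]11   read 0 → write 1, move ←, go to p0
p0 | _[0]111   read 0 → write 1, move ←, go to p0
p0 | [_]1111   read _ → write 0, move →, go to p1
p1 | 0[1]111
No transition is defined for (p1, 1); M halts in state p1.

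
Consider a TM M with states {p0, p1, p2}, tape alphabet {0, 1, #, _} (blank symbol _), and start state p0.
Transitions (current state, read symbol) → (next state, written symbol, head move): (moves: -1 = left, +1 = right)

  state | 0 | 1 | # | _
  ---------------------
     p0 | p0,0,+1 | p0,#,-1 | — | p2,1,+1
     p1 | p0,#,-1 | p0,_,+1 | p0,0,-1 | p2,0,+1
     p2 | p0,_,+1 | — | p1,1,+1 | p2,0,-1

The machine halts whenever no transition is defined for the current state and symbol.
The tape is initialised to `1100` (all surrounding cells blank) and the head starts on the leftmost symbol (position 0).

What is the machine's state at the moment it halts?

p2

p0 | _[1]100__   read 1 → write #, move -1, go to p0
p0 | [_]#100__   read _ → write 1, move +1, go to p2
p2 | 1[#]100__   read # → write 1, move +1, go to p1
p1 | 11[1]00__   read 1 → write _, move +1, go to p0
p0 | 11_[0]0__   read 0 → write 0, move +1, go to p0
p0 | 11_0[0]__   read 0 → write 0, move +1, go to p0
p0 | 11_00[_]_   read _ → write 1, move +1, go to p2
p2 | 11_001[_]   read _ → write 0, move -1, go to p2
p2 | 11_00[1]0
No transition is defined for (p2, 1); M halts in state p2.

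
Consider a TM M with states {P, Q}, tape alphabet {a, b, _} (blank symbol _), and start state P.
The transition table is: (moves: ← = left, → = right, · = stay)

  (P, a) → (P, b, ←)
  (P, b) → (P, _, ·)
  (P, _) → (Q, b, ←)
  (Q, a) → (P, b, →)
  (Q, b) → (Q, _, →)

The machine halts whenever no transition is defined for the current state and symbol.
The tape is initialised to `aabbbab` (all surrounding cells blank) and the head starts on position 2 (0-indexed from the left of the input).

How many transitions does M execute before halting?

state=P head=2 tape=aa[b]bbab_   (P,b)→(P,_,·)
state=P head=2 tape=aa[_]bbab_   (P,_)→(Q,b,←)
state=Q head=1 tape=a[a]bbbab_   (Q,a)→(P,b,→)
state=P head=2 tape=ab[b]bbab_   (P,b)→(P,_,·)
state=P head=2 tape=ab[_]bbab_   (P,_)→(Q,b,←)
state=Q head=1 tape=a[b]bbbab_   (Q,b)→(Q,_,→)
state=Q head=2 tape=a_[b]bbab_   (Q,b)→(Q,_,→)
state=Q head=3 tape=a__[b]bab_   (Q,b)→(Q,_,→)
state=Q head=4 tape=a___[b]ab_   (Q,b)→(Q,_,→)
state=Q head=5 tape=a____[a]b_   (Q,a)→(P,b,→)
state=P head=6 tape=a____b[b]_   (P,b)→(P,_,·)
state=P head=6 tape=a____b[_]_   (P,_)→(Q,b,←)
state=Q head=5 tape=a____[b]b_   (Q,b)→(Q,_,→)
state=Q head=6 tape=a_____[b]_   (Q,b)→(Q,_,→)
state=Q head=7 tape=a______[_]
M halts after 14 transitions.

14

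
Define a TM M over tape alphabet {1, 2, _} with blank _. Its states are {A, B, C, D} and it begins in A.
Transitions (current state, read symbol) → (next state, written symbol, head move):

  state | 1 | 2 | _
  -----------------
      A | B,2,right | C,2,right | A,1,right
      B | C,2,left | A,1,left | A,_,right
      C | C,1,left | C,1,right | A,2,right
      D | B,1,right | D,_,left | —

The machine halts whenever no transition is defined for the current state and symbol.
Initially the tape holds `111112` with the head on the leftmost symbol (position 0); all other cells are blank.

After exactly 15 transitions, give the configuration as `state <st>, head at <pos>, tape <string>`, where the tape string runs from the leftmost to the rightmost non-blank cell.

state C, head at -1, tape 2111112

state=A head=0 tape=_[1]11112   (A,1)→(B,2,right)
state=B head=1 tape=_2[1]1112   (B,1)→(C,2,left)
state=C head=0 tape=_[2]21112   (C,2)→(C,1,right)
state=C head=1 tape=_1[2]1112   (C,2)→(C,1,right)
state=C head=2 tape=_11[1]112   (C,1)→(C,1,left)
state=C head=1 tape=_1[1]1112   (C,1)→(C,1,left)
state=C head=0 tape=_[1]11112   (C,1)→(C,1,left)
state=C head=-1 tape=[_]111112   (C,_)→(A,2,right)
state=A head=0 tape=2[1]11112   (A,1)→(B,2,right)
state=B head=1 tape=22[1]1112   (B,1)→(C,2,left)
state=C head=0 tape=2[2]21112   (C,2)→(C,1,right)
state=C head=1 tape=21[2]1112   (C,2)→(C,1,right)
state=C head=2 tape=211[1]112   (C,1)→(C,1,left)
state=C head=1 tape=21[1]1112   (C,1)→(C,1,left)
state=C head=0 tape=2[1]11112   (C,1)→(C,1,left)
state=C head=-1 tape=[2]111112
After 15 steps: state C, head at -1, tape 2111112.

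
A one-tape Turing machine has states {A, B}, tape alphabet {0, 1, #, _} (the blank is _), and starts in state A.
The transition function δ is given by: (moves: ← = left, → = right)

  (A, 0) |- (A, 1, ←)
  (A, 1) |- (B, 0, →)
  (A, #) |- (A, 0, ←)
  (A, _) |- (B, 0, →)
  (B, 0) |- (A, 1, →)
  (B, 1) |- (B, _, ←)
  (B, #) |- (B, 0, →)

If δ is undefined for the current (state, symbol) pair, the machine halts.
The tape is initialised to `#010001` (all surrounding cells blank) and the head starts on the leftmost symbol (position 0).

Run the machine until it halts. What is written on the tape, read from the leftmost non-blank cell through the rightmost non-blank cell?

A | _[#]010001_   read # → write 0, move ←, go to A
A | [_]0010001_   read _ → write 0, move →, go to B
B | 0[0]010001_   read 0 → write 1, move →, go to A
A | 01[0]10001_   read 0 → write 1, move ←, go to A
A | 0[1]110001_   read 1 → write 0, move →, go to B
B | 00[1]10001_   read 1 → write _, move ←, go to B
B | 0[0]_10001_   read 0 → write 1, move →, go to A
A | 01[_]10001_   read _ → write 0, move →, go to B
B | 010[1]0001_   read 1 → write _, move ←, go to B
B | 01[0]_0001_   read 0 → write 1, move →, go to A
A | 011[_]0001_   read _ → write 0, move →, go to B
B | 0110[0]001_   read 0 → write 1, move →, go to A
A | 01101[0]01_   read 0 → write 1, move ←, go to A
A | 0110[1]101_   read 1 → write 0, move →, go to B
B | 01100[1]01_   read 1 → write _, move ←, go to B
B | 0110[0]_01_   read 0 → write 1, move →, go to A
A | 01101[_]01_   read _ → write 0, move →, go to B
B | 011010[0]1_   read 0 → write 1, move →, go to A
A | 0110101[1]_   read 1 → write 0, move →, go to B
B | 01101010[_]
The non-blank tape span at halt is 01101010.

01101010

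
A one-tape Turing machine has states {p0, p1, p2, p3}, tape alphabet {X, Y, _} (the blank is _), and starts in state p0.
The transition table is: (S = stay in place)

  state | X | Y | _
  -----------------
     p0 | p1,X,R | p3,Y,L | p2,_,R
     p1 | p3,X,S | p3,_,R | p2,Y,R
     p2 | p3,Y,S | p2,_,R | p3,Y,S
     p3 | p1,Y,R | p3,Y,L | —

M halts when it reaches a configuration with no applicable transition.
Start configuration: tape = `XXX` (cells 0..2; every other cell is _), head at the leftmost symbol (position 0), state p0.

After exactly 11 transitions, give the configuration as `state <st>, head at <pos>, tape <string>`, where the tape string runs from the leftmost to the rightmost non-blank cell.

state p3, head at 0, tape XYYYY

p0 | [X]XX__   read X → write X, move R, go to p1
p1 | X[X]X__   read X → write X, move S, go to p3
p3 | X[X]X__   read X → write Y, move R, go to p1
p1 | XY[X]__   read X → write X, move S, go to p3
p3 | XY[X]__   read X → write Y, move R, go to p1
p1 | XYY[_]_   read _ → write Y, move R, go to p2
p2 | XYYY[_]   read _ → write Y, move S, go to p3
p3 | XYYY[Y]   read Y → write Y, move L, go to p3
p3 | XYY[Y]Y   read Y → write Y, move L, go to p3
p3 | XY[Y]YY   read Y → write Y, move L, go to p3
p3 | X[Y]YYY   read Y → write Y, move L, go to p3
p3 | [X]YYYY
After 11 steps: state p3, head at 0, tape XYYYY.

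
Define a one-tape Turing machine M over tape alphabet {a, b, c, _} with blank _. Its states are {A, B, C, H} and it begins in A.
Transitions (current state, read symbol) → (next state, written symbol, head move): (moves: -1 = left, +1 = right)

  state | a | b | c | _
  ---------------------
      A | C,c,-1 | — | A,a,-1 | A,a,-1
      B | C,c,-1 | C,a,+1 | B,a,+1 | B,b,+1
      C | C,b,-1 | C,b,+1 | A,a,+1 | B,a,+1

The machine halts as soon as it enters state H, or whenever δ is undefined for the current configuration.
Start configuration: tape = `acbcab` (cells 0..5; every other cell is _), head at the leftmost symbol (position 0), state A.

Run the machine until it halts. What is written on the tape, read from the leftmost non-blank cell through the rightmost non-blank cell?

aabbbbab

A | __[a]cbcab   read a → write c, move -1, go to C
C | _[_]ccbcab   read _ → write a, move +1, go to B
B | _a[c]cbcab   read c → write a, move +1, go to B
B | _aa[c]bcab   read c → write a, move +1, go to B
B | _aaa[b]cab   read b → write a, move +1, go to C
C | _aaaa[c]ab   read c → write a, move +1, go to A
A | _aaaaa[a]b   read a → write c, move -1, go to C
C | _aaaa[a]cb   read a → write b, move -1, go to C
C | _aaa[a]bcb   read a → write b, move -1, go to C
C | _aa[a]bbcb   read a → write b, move -1, go to C
C | _a[a]bbbcb   read a → write b, move -1, go to C
C | _[a]bbbbcb   read a → write b, move -1, go to C
C | [_]bbbbbcb   read _ → write a, move +1, go to B
B | a[b]bbbbcb   read b → write a, move +1, go to C
C | aa[b]bbbcb   read b → write b, move +1, go to C
C | aab[b]bbcb   read b → write b, move +1, go to C
C | aabb[b]bcb   read b → write b, move +1, go to C
C | aabbb[b]cb   read b → write b, move +1, go to C
C | aabbbb[c]b   read c → write a, move +1, go to A
A | aabbbba[b]
The non-blank tape span at halt is aabbbbab.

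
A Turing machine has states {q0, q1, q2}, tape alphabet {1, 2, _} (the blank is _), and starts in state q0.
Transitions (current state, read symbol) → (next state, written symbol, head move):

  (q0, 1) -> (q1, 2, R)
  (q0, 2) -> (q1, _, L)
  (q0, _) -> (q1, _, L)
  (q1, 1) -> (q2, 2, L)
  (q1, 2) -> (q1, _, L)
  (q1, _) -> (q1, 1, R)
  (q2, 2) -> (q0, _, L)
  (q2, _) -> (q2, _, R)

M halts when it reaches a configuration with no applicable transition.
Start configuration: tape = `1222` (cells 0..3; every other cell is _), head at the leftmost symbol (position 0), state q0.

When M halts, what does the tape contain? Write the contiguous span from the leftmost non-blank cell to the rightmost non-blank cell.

112_2

state=q0 head=0 tape=_[1]222   (q0,1)→(q1,2,R)
state=q1 head=1 tape=_2[2]22   (q1,2)→(q1,_,L)
state=q1 head=0 tape=_[2]_22   (q1,2)→(q1,_,L)
state=q1 head=-1 tape=[_]__22   (q1,_)→(q1,1,R)
state=q1 head=0 tape=1[_]_22   (q1,_)→(q1,1,R)
state=q1 head=1 tape=11[_]22   (q1,_)→(q1,1,R)
state=q1 head=2 tape=111[2]2   (q1,2)→(q1,_,L)
state=q1 head=1 tape=11[1]_2   (q1,1)→(q2,2,L)
state=q2 head=0 tape=1[1]2_2
The non-blank tape span at halt is 112_2.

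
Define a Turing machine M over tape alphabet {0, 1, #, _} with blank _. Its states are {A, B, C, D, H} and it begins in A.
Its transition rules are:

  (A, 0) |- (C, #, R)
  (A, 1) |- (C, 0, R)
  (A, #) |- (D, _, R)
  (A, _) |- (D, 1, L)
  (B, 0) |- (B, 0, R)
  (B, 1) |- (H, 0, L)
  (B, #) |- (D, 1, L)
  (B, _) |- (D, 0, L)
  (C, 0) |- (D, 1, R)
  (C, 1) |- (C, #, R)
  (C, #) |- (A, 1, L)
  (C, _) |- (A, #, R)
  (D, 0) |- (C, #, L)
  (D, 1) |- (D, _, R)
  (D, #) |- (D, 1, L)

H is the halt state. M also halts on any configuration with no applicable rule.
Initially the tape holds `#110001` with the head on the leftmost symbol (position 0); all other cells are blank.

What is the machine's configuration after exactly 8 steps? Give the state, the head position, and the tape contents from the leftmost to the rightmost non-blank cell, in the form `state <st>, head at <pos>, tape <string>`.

state A, head at 4, tape ###01

state=A head=0 tape=[#]110001   (A,#)→(D,_,R)
state=D head=1 tape=_[1]10001   (D,1)→(D,_,R)
state=D head=2 tape=__[1]0001   (D,1)→(D,_,R)
state=D head=3 tape=___[0]001   (D,0)→(C,#,L)
state=C head=2 tape=__[_]#001   (C,_)→(A,#,R)
state=A head=3 tape=__#[#]001   (A,#)→(D,_,R)
state=D head=4 tape=__#_[0]01   (D,0)→(C,#,L)
state=C head=3 tape=__#[_]#01   (C,_)→(A,#,R)
state=A head=4 tape=__##[#]01
After 8 steps: state A, head at 4, tape ###01.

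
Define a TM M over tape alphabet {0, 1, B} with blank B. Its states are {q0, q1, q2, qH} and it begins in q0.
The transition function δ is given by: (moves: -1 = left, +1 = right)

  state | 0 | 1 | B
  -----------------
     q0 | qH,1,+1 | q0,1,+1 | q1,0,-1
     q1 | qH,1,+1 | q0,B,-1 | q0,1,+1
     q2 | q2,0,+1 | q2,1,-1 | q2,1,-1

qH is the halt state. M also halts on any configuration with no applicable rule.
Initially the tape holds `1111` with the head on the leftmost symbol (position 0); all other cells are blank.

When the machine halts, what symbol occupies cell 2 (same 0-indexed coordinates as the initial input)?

0

q0 | BB[1]111B   read 1 → write 1, move +1, go to q0
q0 | BB1[1]11B   read 1 → write 1, move +1, go to q0
q0 | BB11[1]1B   read 1 → write 1, move +1, go to q0
q0 | BB111[1]B   read 1 → write 1, move +1, go to q0
q0 | BB1111[B]   read B → write 0, move -1, go to q1
q1 | BB111[1]0   read 1 → write B, move -1, go to q0
q0 | BB11[1]B0   read 1 → write 1, move +1, go to q0
q0 | BB111[B]0   read B → write 0, move -1, go to q1
q1 | BB11[1]00   read 1 → write B, move -1, go to q0
q0 | BB1[1]B00   read 1 → write 1, move +1, go to q0
q0 | BB11[B]00   read B → write 0, move -1, go to q1
q1 | BB1[1]000   read 1 → write B, move -1, go to q0
q0 | BB[1]B000   read 1 → write 1, move +1, go to q0
q0 | BB1[B]000   read B → write 0, move -1, go to q1
q1 | BB[1]0000   read 1 → write B, move -1, go to q0
q0 | B[B]B0000   read B → write 0, move -1, go to q1
q1 | [B]0B0000   read B → write 1, move +1, go to q0
q0 | 1[0]B0000   read 0 → write 1, move +1, go to qH
qH | 11[B]0000
Cell 2 holds 0 when M halts.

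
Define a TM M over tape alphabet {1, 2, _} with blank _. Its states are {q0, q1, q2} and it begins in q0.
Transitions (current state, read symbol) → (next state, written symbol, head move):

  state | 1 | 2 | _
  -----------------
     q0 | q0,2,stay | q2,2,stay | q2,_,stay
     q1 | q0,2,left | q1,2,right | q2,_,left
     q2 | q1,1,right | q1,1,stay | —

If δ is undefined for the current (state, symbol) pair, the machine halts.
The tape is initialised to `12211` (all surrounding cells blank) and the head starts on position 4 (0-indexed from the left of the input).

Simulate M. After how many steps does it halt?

19

q0 | _1221[1]   read 1 → write 2, move stay, go to q0
q0 | _1221[2]   read 2 → write 2, move stay, go to q2
q2 | _1221[2]   read 2 → write 1, move stay, go to q1
q1 | _1221[1]   read 1 → write 2, move left, go to q0
q0 | _122[1]2   read 1 → write 2, move stay, go to q0
q0 | _122[2]2   read 2 → write 2, move stay, go to q2
q2 | _122[2]2   read 2 → write 1, move stay, go to q1
q1 | _122[1]2   read 1 → write 2, move left, go to q0
q0 | _12[2]22   read 2 → write 2, move stay, go to q2
q2 | _12[2]22   read 2 → write 1, move stay, go to q1
q1 | _12[1]22   read 1 → write 2, move left, go to q0
q0 | _1[2]222   read 2 → write 2, move stay, go to q2
q2 | _1[2]222   read 2 → write 1, move stay, go to q1
q1 | _1[1]222   read 1 → write 2, move left, go to q0
q0 | _[1]2222   read 1 → write 2, move stay, go to q0
q0 | _[2]2222   read 2 → write 2, move stay, go to q2
q2 | _[2]2222   read 2 → write 1, move stay, go to q1
q1 | _[1]2222   read 1 → write 2, move left, go to q0
q0 | [_]22222   read _ → write _, move stay, go to q2
q2 | [_]22222
M halts after 19 transitions.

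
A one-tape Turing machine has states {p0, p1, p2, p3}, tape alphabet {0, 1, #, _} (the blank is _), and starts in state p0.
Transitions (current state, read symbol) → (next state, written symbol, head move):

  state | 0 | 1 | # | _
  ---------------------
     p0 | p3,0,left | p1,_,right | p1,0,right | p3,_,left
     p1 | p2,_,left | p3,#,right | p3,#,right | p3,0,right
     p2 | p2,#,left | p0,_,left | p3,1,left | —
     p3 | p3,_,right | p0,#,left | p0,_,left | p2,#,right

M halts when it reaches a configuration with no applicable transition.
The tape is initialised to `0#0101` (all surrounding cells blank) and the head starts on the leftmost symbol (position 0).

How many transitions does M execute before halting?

17

p0 | __[0]#0101   read 0 → write 0, move left, go to p3
p3 | _[_]0#0101   read _ → write #, move right, go to p2
p2 | _#[0]#0101   read 0 → write #, move left, go to p2
p2 | _[#]##0101   read # → write 1, move left, go to p3
p3 | [_]1##0101   read _ → write #, move right, go to p2
p2 | #[1]##0101   read 1 → write _, move left, go to p0
p0 | [#]_##0101   read # → write 0, move right, go to p1
p1 | 0[_]##0101   read _ → write 0, move right, go to p3
p3 | 00[#]#0101   read # → write _, move left, go to p0
p0 | 0[0]_#0101   read 0 → write 0, move left, go to p3
p3 | [0]0_#0101   read 0 → write _, move right, go to p3
p3 | _[0]_#0101   read 0 → write _, move right, go to p3
p3 | __[_]#0101   read _ → write #, move right, go to p2
p2 | __#[#]0101   read # → write 1, move left, go to p3
p3 | __[#]10101   read # → write _, move left, go to p0
p0 | _[_]_10101   read _ → write _, move left, go to p3
p3 | [_]__10101   read _ → write #, move right, go to p2
p2 | #[_]_10101
M halts after 17 transitions.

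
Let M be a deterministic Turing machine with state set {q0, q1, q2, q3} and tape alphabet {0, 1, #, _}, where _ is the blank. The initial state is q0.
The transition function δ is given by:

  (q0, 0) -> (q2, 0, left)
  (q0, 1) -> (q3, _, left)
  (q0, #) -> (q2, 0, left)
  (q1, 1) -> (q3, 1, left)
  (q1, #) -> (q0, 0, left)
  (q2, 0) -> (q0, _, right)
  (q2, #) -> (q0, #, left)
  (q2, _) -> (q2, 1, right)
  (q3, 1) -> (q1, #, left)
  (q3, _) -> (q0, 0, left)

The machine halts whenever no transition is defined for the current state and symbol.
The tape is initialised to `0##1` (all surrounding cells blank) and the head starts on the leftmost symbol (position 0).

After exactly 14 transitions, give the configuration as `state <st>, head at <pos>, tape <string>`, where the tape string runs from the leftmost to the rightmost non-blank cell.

state q3, head at -2, tape 1#_0

state=q0 head=0 tape=__[0]##1   (q0,0)→(q2,0,left)
state=q2 head=-1 tape=_[_]0##1   (q2,_)→(q2,1,right)
state=q2 head=0 tape=_1[0]##1   (q2,0)→(q0,_,right)
state=q0 head=1 tape=_1_[#]#1   (q0,#)→(q2,0,left)
state=q2 head=0 tape=_1[_]0#1   (q2,_)→(q2,1,right)
state=q2 head=1 tape=_11[0]#1   (q2,0)→(q0,_,right)
state=q0 head=2 tape=_11_[#]1   (q0,#)→(q2,0,left)
state=q2 head=1 tape=_11[_]01   (q2,_)→(q2,1,right)
state=q2 head=2 tape=_111[0]1   (q2,0)→(q0,_,right)
state=q0 head=3 tape=_111_[1]   (q0,1)→(q3,_,left)
state=q3 head=2 tape=_111[_]_   (q3,_)→(q0,0,left)
state=q0 head=1 tape=_11[1]0_   (q0,1)→(q3,_,left)
state=q3 head=0 tape=_1[1]_0_   (q3,1)→(q1,#,left)
state=q1 head=-1 tape=_[1]#_0_   (q1,1)→(q3,1,left)
state=q3 head=-2 tape=[_]1#_0_
After 14 steps: state q3, head at -2, tape 1#_0.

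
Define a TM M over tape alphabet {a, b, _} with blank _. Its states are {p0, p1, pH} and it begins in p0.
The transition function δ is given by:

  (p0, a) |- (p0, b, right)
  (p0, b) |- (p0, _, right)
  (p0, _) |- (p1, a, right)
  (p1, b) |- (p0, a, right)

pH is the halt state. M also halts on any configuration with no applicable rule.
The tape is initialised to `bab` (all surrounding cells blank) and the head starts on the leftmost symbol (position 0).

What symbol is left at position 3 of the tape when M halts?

a

state=p0 head=0 tape=[b]ab__   (p0,b)→(p0,_,right)
state=p0 head=1 tape=_[a]b__   (p0,a)→(p0,b,right)
state=p0 head=2 tape=_b[b]__   (p0,b)→(p0,_,right)
state=p0 head=3 tape=_b_[_]_   (p0,_)→(p1,a,right)
state=p1 head=4 tape=_b_a[_]
Cell 3 holds a when M halts.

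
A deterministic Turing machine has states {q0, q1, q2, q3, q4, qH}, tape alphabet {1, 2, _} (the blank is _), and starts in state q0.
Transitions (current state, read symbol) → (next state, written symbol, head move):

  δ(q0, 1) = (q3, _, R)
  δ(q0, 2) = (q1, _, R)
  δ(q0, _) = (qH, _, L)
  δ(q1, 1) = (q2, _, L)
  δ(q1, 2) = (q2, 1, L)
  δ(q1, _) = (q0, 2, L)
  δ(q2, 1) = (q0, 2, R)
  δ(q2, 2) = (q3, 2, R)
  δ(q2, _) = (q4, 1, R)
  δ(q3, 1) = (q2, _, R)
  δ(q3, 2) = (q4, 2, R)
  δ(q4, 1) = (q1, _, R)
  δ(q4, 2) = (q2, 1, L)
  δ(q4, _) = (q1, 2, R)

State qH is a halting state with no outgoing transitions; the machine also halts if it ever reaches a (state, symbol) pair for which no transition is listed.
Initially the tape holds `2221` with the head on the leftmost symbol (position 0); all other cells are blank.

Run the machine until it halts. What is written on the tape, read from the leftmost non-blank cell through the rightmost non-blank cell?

q0 | [2]221__   read 2 → write _, move R, go to q1
q1 | _[2]21__   read 2 → write 1, move L, go to q2
q2 | [_]121__   read _ → write 1, move R, go to q4
q4 | 1[1]21__   read 1 → write _, move R, go to q1
q1 | 1_[2]1__   read 2 → write 1, move L, go to q2
q2 | 1[_]11__   read _ → write 1, move R, go to q4
q4 | 11[1]1__   read 1 → write _, move R, go to q1
q1 | 11_[1]__   read 1 → write _, move L, go to q2
q2 | 11[_]___   read _ → write 1, move R, go to q4
q4 | 111[_]__   read _ → write 2, move R, go to q1
q1 | 1112[_]_   read _ → write 2, move L, go to q0
q0 | 111[2]2_   read 2 → write _, move R, go to q1
q1 | 111_[2]_   read 2 → write 1, move L, go to q2
q2 | 111[_]1_   read _ → write 1, move R, go to q4
q4 | 1111[1]_   read 1 → write _, move R, go to q1
q1 | 1111_[_]   read _ → write 2, move L, go to q0
q0 | 1111[_]2   read _ → write _, move L, go to qH
qH | 111[1]_2
The non-blank tape span at halt is 1111_2.

1111_2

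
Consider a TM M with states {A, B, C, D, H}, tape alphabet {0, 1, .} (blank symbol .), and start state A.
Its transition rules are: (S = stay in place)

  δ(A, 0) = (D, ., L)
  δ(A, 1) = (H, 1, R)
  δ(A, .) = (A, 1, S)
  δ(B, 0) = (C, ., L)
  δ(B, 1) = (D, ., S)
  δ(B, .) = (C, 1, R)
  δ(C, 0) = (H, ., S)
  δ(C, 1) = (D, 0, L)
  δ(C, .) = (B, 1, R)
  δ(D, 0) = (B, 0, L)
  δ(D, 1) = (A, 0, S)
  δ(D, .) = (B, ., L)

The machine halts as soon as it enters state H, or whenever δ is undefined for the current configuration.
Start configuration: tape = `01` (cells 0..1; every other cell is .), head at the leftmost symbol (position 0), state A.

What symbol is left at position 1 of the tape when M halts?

.

A | ....[0]1   read 0 → write ., move L, go to D
D | ...[.].1   read . → write ., move L, go to B
B | ..[.]..1   read . → write 1, move R, go to C
C | ..1[.].1   read . → write 1, move R, go to B
B | ..11[.]1   read . → write 1, move R, go to C
C | ..111[1]   read 1 → write 0, move L, go to D
D | ..11[1]0   read 1 → write 0, move S, go to A
A | ..11[0]0   read 0 → write ., move L, go to D
D | ..1[1].0   read 1 → write 0, move S, go to A
A | ..1[0].0   read 0 → write ., move L, go to D
D | ..[1]..0   read 1 → write 0, move S, go to A
A | ..[0]..0   read 0 → write ., move L, go to D
D | .[.]...0   read . → write ., move L, go to B
B | [.]....0   read . → write 1, move R, go to C
C | 1[.]...0   read . → write 1, move R, go to B
B | 11[.]..0   read . → write 1, move R, go to C
C | 111[.].0   read . → write 1, move R, go to B
B | 1111[.]0   read . → write 1, move R, go to C
C | 11111[0]   read 0 → write ., move S, go to H
H | 11111[.]
Cell 1 holds . when M halts.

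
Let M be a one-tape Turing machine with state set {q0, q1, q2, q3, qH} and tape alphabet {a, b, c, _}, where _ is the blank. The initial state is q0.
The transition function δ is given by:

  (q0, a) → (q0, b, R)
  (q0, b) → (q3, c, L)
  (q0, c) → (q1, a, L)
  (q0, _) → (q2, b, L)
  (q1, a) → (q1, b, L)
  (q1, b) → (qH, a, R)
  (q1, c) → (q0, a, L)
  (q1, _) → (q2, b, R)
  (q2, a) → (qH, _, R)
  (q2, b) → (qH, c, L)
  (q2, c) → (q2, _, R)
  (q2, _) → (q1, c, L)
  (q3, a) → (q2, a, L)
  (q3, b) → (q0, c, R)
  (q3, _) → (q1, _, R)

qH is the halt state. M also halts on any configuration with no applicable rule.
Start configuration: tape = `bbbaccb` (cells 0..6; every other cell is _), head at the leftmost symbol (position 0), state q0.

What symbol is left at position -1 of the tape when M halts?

c

q0 | ___[b]bbaccb   read b → write c, move L, go to q3
q3 | __[_]cbbaccb   read _ → write _, move R, go to q1
q1 | ___[c]bbaccb   read c → write a, move L, go to q0
q0 | __[_]abbaccb   read _ → write b, move L, go to q2
q2 | _[_]babbaccb   read _ → write c, move L, go to q1
q1 | [_]cbabbaccb   read _ → write b, move R, go to q2
q2 | b[c]babbaccb   read c → write _, move R, go to q2
q2 | b_[b]abbaccb   read b → write c, move L, go to qH
qH | b[_]cabbaccb
Cell -1 holds c when M halts.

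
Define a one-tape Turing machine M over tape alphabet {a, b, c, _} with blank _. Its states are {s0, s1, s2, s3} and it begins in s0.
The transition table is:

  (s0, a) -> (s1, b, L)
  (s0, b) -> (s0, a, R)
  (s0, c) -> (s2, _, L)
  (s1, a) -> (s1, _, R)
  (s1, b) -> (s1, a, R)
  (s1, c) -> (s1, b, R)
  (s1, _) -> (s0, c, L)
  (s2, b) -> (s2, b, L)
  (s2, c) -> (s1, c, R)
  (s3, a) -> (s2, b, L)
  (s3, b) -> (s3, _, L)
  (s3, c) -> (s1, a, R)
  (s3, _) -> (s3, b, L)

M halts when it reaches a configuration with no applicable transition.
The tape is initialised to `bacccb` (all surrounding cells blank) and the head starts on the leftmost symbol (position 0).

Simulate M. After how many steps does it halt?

state=s0 head=0 tape=[b]acccb__   (s0,b)→(s0,a,R)
state=s0 head=1 tape=a[a]cccb__   (s0,a)→(s1,b,L)
state=s1 head=0 tape=[a]bcccb__   (s1,a)→(s1,_,R)
state=s1 head=1 tape=_[b]cccb__   (s1,b)→(s1,a,R)
state=s1 head=2 tape=_a[c]ccb__   (s1,c)→(s1,b,R)
state=s1 head=3 tape=_ab[c]cb__   (s1,c)→(s1,b,R)
state=s1 head=4 tape=_abb[c]b__   (s1,c)→(s1,b,R)
state=s1 head=5 tape=_abbb[b]__   (s1,b)→(s1,a,R)
state=s1 head=6 tape=_abbba[_]_   (s1,_)→(s0,c,L)
state=s0 head=5 tape=_abbb[a]c_   (s0,a)→(s1,b,L)
state=s1 head=4 tape=_abb[b]bc_   (s1,b)→(s1,a,R)
state=s1 head=5 tape=_abba[b]c_   (s1,b)→(s1,a,R)
state=s1 head=6 tape=_abbaa[c]_   (s1,c)→(s1,b,R)
state=s1 head=7 tape=_abbaab[_]   (s1,_)→(s0,c,L)
state=s0 head=6 tape=_abbaa[b]c   (s0,b)→(s0,a,R)
state=s0 head=7 tape=_abbaaa[c]   (s0,c)→(s2,_,L)
state=s2 head=6 tape=_abbaa[a]_
M halts after 16 transitions.

16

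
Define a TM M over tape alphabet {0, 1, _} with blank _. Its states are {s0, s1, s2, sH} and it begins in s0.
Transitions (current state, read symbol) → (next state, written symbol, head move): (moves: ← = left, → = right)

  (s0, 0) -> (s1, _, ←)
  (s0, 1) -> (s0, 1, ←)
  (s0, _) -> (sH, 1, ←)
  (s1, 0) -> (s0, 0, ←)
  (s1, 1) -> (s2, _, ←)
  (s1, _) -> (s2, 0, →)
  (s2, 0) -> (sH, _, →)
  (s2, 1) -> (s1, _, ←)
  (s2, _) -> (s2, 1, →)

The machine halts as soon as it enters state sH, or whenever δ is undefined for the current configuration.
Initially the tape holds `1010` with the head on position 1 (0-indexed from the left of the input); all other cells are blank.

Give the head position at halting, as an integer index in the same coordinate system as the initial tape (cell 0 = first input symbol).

4

s0 | __1[0]10_   read 0 → write _, move ←, go to s1
s1 | __[1]_10_   read 1 → write _, move ←, go to s2
s2 | _[_]__10_   read _ → write 1, move →, go to s2
s2 | _1[_]_10_   read _ → write 1, move →, go to s2
s2 | _11[_]10_   read _ → write 1, move →, go to s2
s2 | _111[1]0_   read 1 → write _, move ←, go to s1
s1 | _11[1]_0_   read 1 → write _, move ←, go to s2
s2 | _1[1]__0_   read 1 → write _, move ←, go to s1
s1 | _[1]___0_   read 1 → write _, move ←, go to s2
s2 | [_]____0_   read _ → write 1, move →, go to s2
s2 | 1[_]___0_   read _ → write 1, move →, go to s2
s2 | 11[_]__0_   read _ → write 1, move →, go to s2
s2 | 111[_]_0_   read _ → write 1, move →, go to s2
s2 | 1111[_]0_   read _ → write 1, move →, go to s2
s2 | 11111[0]_   read 0 → write _, move →, go to sH
sH | 11111_[_]
At halt the head is at cell 4.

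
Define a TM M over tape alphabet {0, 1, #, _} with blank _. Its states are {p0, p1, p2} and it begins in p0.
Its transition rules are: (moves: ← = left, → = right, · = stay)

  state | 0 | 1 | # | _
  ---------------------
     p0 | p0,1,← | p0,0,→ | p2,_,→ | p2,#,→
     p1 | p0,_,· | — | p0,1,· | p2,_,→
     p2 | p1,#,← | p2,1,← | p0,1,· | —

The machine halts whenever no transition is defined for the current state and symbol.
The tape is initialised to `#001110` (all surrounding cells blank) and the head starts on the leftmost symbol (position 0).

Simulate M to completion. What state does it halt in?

p2

p0 | _[#]001110__   read # → write _, move →, go to p2
p2 | __[0]01110__   read 0 → write #, move ←, go to p1
p1 | _[_]#01110__   read _ → write _, move →, go to p2
p2 | __[#]01110__   read # → write 1, move ·, go to p0
p0 | __[1]01110__   read 1 → write 0, move →, go to p0
p0 | __0[0]1110__   read 0 → write 1, move ←, go to p0
p0 | __[0]11110__   read 0 → write 1, move ←, go to p0
p0 | _[_]111110__   read _ → write #, move →, go to p2
p2 | _#[1]11110__   read 1 → write 1, move ←, go to p2
p2 | _[#]111110__   read # → write 1, move ·, go to p0
p0 | _[1]111110__   read 1 → write 0, move →, go to p0
p0 | _0[1]11110__   read 1 → write 0, move →, go to p0
p0 | _00[1]1110__   read 1 → write 0, move →, go to p0
p0 | _000[1]110__   read 1 → write 0, move →, go to p0
p0 | _0000[1]10__   read 1 → write 0, move →, go to p0
p0 | _00000[1]0__   read 1 → write 0, move →, go to p0
p0 | _000000[0]__   read 0 → write 1, move ←, go to p0
p0 | _00000[0]1__   read 0 → write 1, move ←, go to p0
p0 | _0000[0]11__   read 0 → write 1, move ←, go to p0
p0 | _000[0]111__   read 0 → write 1, move ←, go to p0
p0 | _00[0]1111__   read 0 → write 1, move ←, go to p0
p0 | _0[0]11111__   read 0 → write 1, move ←, go to p0
p0 | _[0]111111__   read 0 → write 1, move ←, go to p0
p0 | [_]1111111__   read _ → write #, move →, go to p2
p2 | #[1]111111__   read 1 → write 1, move ←, go to p2
p2 | [#]1111111__   read # → write 1, move ·, go to p0
p0 | [1]1111111__   read 1 → write 0, move →, go to p0
p0 | 0[1]111111__   read 1 → write 0, move →, go to p0
p0 | 00[1]11111__   read 1 → write 0, move →, go to p0
p0 | 000[1]1111__   read 1 → write 0, move →, go to p0
p0 | 0000[1]111__   read 1 → write 0, move →, go to p0
p0 | 00000[1]11__   read 1 → write 0, move →, go to p0
p0 | 000000[1]1__   read 1 → write 0, move →, go to p0
p0 | 0000000[1]__   read 1 → write 0, move →, go to p0
p0 | 00000000[_]_   read _ → write #, move →, go to p2
p2 | 00000000#[_]
No transition is defined for (p2, _); M halts in state p2.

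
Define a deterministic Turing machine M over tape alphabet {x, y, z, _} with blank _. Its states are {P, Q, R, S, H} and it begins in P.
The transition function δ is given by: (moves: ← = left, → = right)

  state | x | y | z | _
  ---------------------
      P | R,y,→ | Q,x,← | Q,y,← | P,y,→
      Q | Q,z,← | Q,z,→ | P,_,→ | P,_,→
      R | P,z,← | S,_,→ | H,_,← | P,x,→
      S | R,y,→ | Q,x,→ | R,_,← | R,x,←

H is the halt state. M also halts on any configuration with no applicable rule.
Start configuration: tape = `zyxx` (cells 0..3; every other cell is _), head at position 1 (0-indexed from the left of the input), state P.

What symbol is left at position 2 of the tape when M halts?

state=P head=1 tape=z[y]xx   (P,y)→(Q,x,←)
state=Q head=0 tape=[z]xxx   (Q,z)→(P,_,→)
state=P head=1 tape=_[x]xx   (P,x)→(R,y,→)
state=R head=2 tape=_y[x]x   (R,x)→(P,z,←)
state=P head=1 tape=_[y]zx   (P,y)→(Q,x,←)
state=Q head=0 tape=[_]xzx   (Q,_)→(P,_,→)
state=P head=1 tape=_[x]zx   (P,x)→(R,y,→)
state=R head=2 tape=_y[z]x   (R,z)→(H,_,←)
state=H head=1 tape=_[y]_x
Cell 2 holds _ when M halts.

_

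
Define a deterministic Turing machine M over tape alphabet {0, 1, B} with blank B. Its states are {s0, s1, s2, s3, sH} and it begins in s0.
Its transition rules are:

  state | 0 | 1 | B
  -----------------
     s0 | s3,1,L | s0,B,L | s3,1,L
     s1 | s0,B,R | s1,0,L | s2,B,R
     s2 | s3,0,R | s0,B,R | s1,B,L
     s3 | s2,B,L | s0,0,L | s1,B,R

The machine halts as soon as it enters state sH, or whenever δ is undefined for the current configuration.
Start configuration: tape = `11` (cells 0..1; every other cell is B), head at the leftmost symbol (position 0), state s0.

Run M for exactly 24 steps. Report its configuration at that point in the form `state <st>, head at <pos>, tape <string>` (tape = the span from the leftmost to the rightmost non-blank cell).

state s2, head at 4, tape 0B0

s0 | BB[1]1BBB   read 1 → write B, move L, go to s0
s0 | B[B]B1BBB   read B → write 1, move L, go to s3
s3 | [B]1B1BBB   read B → write B, move R, go to s1
s1 | B[1]B1BBB   read 1 → write 0, move L, go to s1
s1 | [B]0B1BBB   read B → write B, move R, go to s2
s2 | B[0]B1BBB   read 0 → write 0, move R, go to s3
s3 | B0[B]1BBB   read B → write B, move R, go to s1
s1 | B0B[1]BBB   read 1 → write 0, move L, go to s1
s1 | B0[B]0BBB   read B → write B, move R, go to s2
s2 | B0B[0]BBB   read 0 → write 0, move R, go to s3
s3 | B0B0[B]BB   read B → write B, move R, go to s1
s1 | B0B0B[B]B   read B → write B, move R, go to s2
s2 | B0B0BB[B]   read B → write B, move L, go to s1
s1 | B0B0B[B]B   read B → write B, move R, go to s2
s2 | B0B0BB[B]   read B → write B, move L, go to s1
s1 | B0B0B[B]B   read B → write B, move R, go to s2
s2 | B0B0BB[B]   read B → write B, move L, go to s1
s1 | B0B0B[B]B   read B → write B, move R, go to s2
s2 | B0B0BB[B]   read B → write B, move L, go to s1
s1 | B0B0B[B]B   read B → write B, move R, go to s2
s2 | B0B0BB[B]   read B → write B, move L, go to s1
s1 | B0B0B[B]B   read B → write B, move R, go to s2
s2 | B0B0BB[B]   read B → write B, move L, go to s1
s1 | B0B0B[B]B   read B → write B, move R, go to s2
s2 | B0B0BB[B]
After 24 steps: state s2, head at 4, tape 0B0.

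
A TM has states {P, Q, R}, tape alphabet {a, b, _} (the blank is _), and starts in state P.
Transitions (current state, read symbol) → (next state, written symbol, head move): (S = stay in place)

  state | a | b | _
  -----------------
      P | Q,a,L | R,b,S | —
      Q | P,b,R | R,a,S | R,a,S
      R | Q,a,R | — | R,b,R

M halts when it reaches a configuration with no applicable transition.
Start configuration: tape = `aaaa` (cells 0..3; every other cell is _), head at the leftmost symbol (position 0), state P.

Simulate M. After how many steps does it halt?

P | _[a]aaa_   read a → write a, move L, go to Q
Q | [_]aaaa_   read _ → write a, move S, go to R
R | [a]aaaa_   read a → write a, move R, go to Q
Q | a[a]aaa_   read a → write b, move R, go to P
P | ab[a]aa_   read a → write a, move L, go to Q
Q | a[b]aaa_   read b → write a, move S, go to R
R | a[a]aaa_   read a → write a, move R, go to Q
Q | aa[a]aa_   read a → write b, move R, go to P
P | aab[a]a_   read a → write a, move L, go to Q
Q | aa[b]aa_   read b → write a, move S, go to R
R | aa[a]aa_   read a → write a, move R, go to Q
Q | aaa[a]a_   read a → write b, move R, go to P
P | aaab[a]_   read a → write a, move L, go to Q
Q | aaa[b]a_   read b → write a, move S, go to R
R | aaa[a]a_   read a → write a, move R, go to Q
Q | aaaa[a]_   read a → write b, move R, go to P
P | aaaab[_]
M halts after 16 transitions.

16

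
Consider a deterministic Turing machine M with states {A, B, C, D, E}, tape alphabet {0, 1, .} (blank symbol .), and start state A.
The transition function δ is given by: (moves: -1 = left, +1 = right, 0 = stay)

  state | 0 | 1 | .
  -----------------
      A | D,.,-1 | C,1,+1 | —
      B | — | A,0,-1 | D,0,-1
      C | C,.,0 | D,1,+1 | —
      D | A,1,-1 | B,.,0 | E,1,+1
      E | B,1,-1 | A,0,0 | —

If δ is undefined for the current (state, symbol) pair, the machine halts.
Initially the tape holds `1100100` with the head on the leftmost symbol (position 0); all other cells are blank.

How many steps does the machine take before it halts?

A | ..[1]100100   read 1 → write 1, move +1, go to C
C | ..1[1]00100   read 1 → write 1, move +1, go to D
D | ..11[0]0100   read 0 → write 1, move -1, go to A
A | ..1[1]10100   read 1 → write 1, move +1, go to C
C | ..11[1]0100   read 1 → write 1, move +1, go to D
D | ..111[0]100   read 0 → write 1, move -1, go to A
A | ..11[1]1100   read 1 → write 1, move +1, go to C
C | ..111[1]100   read 1 → write 1, move +1, go to D
D | ..1111[1]00   read 1 → write ., move 0, go to B
B | ..1111[.]00   read . → write 0, move -1, go to D
D | ..111[1]000   read 1 → write ., move 0, go to B
B | ..111[.]000   read . → write 0, move -1, go to D
D | ..11[1]0000   read 1 → write ., move 0, go to B
B | ..11[.]0000   read . → write 0, move -1, go to D
D | ..1[1]00000   read 1 → write ., move 0, go to B
B | ..1[.]00000   read . → write 0, move -1, go to D
D | ..[1]000000   read 1 → write ., move 0, go to B
B | ..[.]000000   read . → write 0, move -1, go to D
D | .[.]0000000   read . → write 1, move +1, go to E
E | .1[0]000000   read 0 → write 1, move -1, go to B
B | .[1]1000000   read 1 → write 0, move -1, go to A
A | [.]01000000
M halts after 21 transitions.

21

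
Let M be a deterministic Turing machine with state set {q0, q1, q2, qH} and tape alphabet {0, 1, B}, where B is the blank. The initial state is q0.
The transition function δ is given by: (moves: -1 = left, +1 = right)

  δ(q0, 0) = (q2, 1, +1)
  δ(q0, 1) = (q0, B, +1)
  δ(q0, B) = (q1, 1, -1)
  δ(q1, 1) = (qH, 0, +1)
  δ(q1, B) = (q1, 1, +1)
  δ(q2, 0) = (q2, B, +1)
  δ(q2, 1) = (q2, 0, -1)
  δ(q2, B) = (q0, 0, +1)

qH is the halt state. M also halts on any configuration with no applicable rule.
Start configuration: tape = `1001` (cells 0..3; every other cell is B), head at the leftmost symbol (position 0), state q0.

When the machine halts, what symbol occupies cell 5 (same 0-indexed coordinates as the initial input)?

state=q0 head=0 tape=[1]001BB   (q0,1)→(q0,B,+1)
state=q0 head=1 tape=B[0]01BB   (q0,0)→(q2,1,+1)
state=q2 head=2 tape=B1[0]1BB   (q2,0)→(q2,B,+1)
state=q2 head=3 tape=B1B[1]BB   (q2,1)→(q2,0,-1)
state=q2 head=2 tape=B1[B]0BB   (q2,B)→(q0,0,+1)
state=q0 head=3 tape=B10[0]BB   (q0,0)→(q2,1,+1)
state=q2 head=4 tape=B101[B]B   (q2,B)→(q0,0,+1)
state=q0 head=5 tape=B1010[B]   (q0,B)→(q1,1,-1)
state=q1 head=4 tape=B101[0]1
Cell 5 holds 1 when M halts.

1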